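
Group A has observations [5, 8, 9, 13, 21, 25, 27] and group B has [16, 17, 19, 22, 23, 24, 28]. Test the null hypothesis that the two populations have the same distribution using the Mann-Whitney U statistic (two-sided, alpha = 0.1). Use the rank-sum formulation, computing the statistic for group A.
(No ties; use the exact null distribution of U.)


Step 1: Combine and sort all 14 observations; assign midranks.
sorted (value, group): (5,X), (8,X), (9,X), (13,X), (16,Y), (17,Y), (19,Y), (21,X), (22,Y), (23,Y), (24,Y), (25,X), (27,X), (28,Y)
ranks: 5->1, 8->2, 9->3, 13->4, 16->5, 17->6, 19->7, 21->8, 22->9, 23->10, 24->11, 25->12, 27->13, 28->14
Step 2: Rank sum for X: R1 = 1 + 2 + 3 + 4 + 8 + 12 + 13 = 43.
Step 3: U_X = R1 - n1(n1+1)/2 = 43 - 7*8/2 = 43 - 28 = 15.
       U_Y = n1*n2 - U_X = 49 - 15 = 34.
Step 4: No ties, so the exact null distribution of U (based on enumerating the C(14,7) = 3432 equally likely rank assignments) gives the two-sided p-value.
Step 5: p-value = 0.259324; compare to alpha = 0.1. fail to reject H0.

U_X = 15, p = 0.259324, fail to reject H0 at alpha = 0.1.


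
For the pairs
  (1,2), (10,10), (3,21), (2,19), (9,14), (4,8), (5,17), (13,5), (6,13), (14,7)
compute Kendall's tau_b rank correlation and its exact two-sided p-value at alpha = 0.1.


Step 1: Enumerate the 45 unordered pairs (i,j) with i<j and classify each by sign(x_j-x_i) * sign(y_j-y_i).
  (1,2):dx=+9,dy=+8->C; (1,3):dx=+2,dy=+19->C; (1,4):dx=+1,dy=+17->C; (1,5):dx=+8,dy=+12->C
  (1,6):dx=+3,dy=+6->C; (1,7):dx=+4,dy=+15->C; (1,8):dx=+12,dy=+3->C; (1,9):dx=+5,dy=+11->C
  (1,10):dx=+13,dy=+5->C; (2,3):dx=-7,dy=+11->D; (2,4):dx=-8,dy=+9->D; (2,5):dx=-1,dy=+4->D
  (2,6):dx=-6,dy=-2->C; (2,7):dx=-5,dy=+7->D; (2,8):dx=+3,dy=-5->D; (2,9):dx=-4,dy=+3->D
  (2,10):dx=+4,dy=-3->D; (3,4):dx=-1,dy=-2->C; (3,5):dx=+6,dy=-7->D; (3,6):dx=+1,dy=-13->D
  (3,7):dx=+2,dy=-4->D; (3,8):dx=+10,dy=-16->D; (3,9):dx=+3,dy=-8->D; (3,10):dx=+11,dy=-14->D
  (4,5):dx=+7,dy=-5->D; (4,6):dx=+2,dy=-11->D; (4,7):dx=+3,dy=-2->D; (4,8):dx=+11,dy=-14->D
  (4,9):dx=+4,dy=-6->D; (4,10):dx=+12,dy=-12->D; (5,6):dx=-5,dy=-6->C; (5,7):dx=-4,dy=+3->D
  (5,8):dx=+4,dy=-9->D; (5,9):dx=-3,dy=-1->C; (5,10):dx=+5,dy=-7->D; (6,7):dx=+1,dy=+9->C
  (6,8):dx=+9,dy=-3->D; (6,9):dx=+2,dy=+5->C; (6,10):dx=+10,dy=-1->D; (7,8):dx=+8,dy=-12->D
  (7,9):dx=+1,dy=-4->D; (7,10):dx=+9,dy=-10->D; (8,9):dx=-7,dy=+8->D; (8,10):dx=+1,dy=+2->C
  (9,10):dx=+8,dy=-6->D
Step 2: C = 16, D = 29, total pairs = 45.
Step 3: tau = (C - D)/(n(n-1)/2) = (16 - 29)/45 = -0.288889.
Step 4: Exact two-sided p-value (enumerate n! = 3628800 permutations of y under H0): p = 0.291248.
Step 5: alpha = 0.1. fail to reject H0.

tau_b = -0.2889 (C=16, D=29), p = 0.291248, fail to reject H0.


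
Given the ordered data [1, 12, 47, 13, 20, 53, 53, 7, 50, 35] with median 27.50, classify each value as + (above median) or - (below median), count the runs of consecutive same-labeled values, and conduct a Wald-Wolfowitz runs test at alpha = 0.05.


Step 1: Compute median = 27.50; label A = above, B = below.
Labels in order: BBABBAABAA  (n_A = 5, n_B = 5)
Step 2: Count runs R = 6.
Step 3: Under H0 (random ordering), E[R] = 2*n_A*n_B/(n_A+n_B) + 1 = 2*5*5/10 + 1 = 6.0000.
        Var[R] = 2*n_A*n_B*(2*n_A*n_B - n_A - n_B) / ((n_A+n_B)^2 * (n_A+n_B-1)) = 2000/900 = 2.2222.
        SD[R] = 1.4907.
Step 4: R = E[R], so z = 0 with no continuity correction.
Step 5: Two-sided p-value via normal approximation = 2*(1 - Phi(|z|)) = 1.000000.
Step 6: alpha = 0.05. fail to reject H0.

R = 6, z = 0.0000, p = 1.000000, fail to reject H0.


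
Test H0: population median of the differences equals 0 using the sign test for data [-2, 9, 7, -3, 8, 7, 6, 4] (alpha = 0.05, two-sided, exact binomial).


Step 1: Discard zero differences. Original n = 8; n_eff = number of nonzero differences = 8.
Nonzero differences (with sign): -2, +9, +7, -3, +8, +7, +6, +4
Step 2: Count signs: positive = 6, negative = 2.
Step 3: Under H0: P(positive) = 0.5, so the number of positives S ~ Bin(8, 0.5).
Step 4: Two-sided exact p-value = sum of Bin(8,0.5) probabilities at or below the observed probability = 0.289062.
Step 5: alpha = 0.05. fail to reject H0.

n_eff = 8, pos = 6, neg = 2, p = 0.289062, fail to reject H0.


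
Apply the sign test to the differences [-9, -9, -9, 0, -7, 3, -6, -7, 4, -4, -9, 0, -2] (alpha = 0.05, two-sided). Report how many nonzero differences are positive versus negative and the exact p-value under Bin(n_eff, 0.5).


Step 1: Discard zero differences. Original n = 13; n_eff = number of nonzero differences = 11.
Nonzero differences (with sign): -9, -9, -9, -7, +3, -6, -7, +4, -4, -9, -2
Step 2: Count signs: positive = 2, negative = 9.
Step 3: Under H0: P(positive) = 0.5, so the number of positives S ~ Bin(11, 0.5).
Step 4: Two-sided exact p-value = sum of Bin(11,0.5) probabilities at or below the observed probability = 0.065430.
Step 5: alpha = 0.05. fail to reject H0.

n_eff = 11, pos = 2, neg = 9, p = 0.065430, fail to reject H0.


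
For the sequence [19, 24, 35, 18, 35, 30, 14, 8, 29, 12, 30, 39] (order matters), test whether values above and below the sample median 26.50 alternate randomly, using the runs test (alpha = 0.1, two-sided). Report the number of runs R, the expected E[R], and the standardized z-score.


Step 1: Compute median = 26.50; label A = above, B = below.
Labels in order: BBABAABBABAA  (n_A = 6, n_B = 6)
Step 2: Count runs R = 8.
Step 3: Under H0 (random ordering), E[R] = 2*n_A*n_B/(n_A+n_B) + 1 = 2*6*6/12 + 1 = 7.0000.
        Var[R] = 2*n_A*n_B*(2*n_A*n_B - n_A - n_B) / ((n_A+n_B)^2 * (n_A+n_B-1)) = 4320/1584 = 2.7273.
        SD[R] = 1.6514.
Step 4: Continuity-corrected z = (R - 0.5 - E[R]) / SD[R] = (8 - 0.5 - 7.0000) / 1.6514 = 0.3028.
Step 5: Two-sided p-value via normal approximation = 2*(1 - Phi(|z|)) = 0.762069.
Step 6: alpha = 0.1. fail to reject H0.

R = 8, z = 0.3028, p = 0.762069, fail to reject H0.


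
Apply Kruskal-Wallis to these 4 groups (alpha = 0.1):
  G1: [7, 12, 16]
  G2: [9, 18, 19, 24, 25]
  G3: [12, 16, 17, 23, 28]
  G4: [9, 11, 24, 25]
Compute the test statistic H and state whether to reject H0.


Step 1: Combine all N = 17 observations and assign midranks.
sorted (value, group, rank): (7,G1,1), (9,G2,2.5), (9,G4,2.5), (11,G4,4), (12,G1,5.5), (12,G3,5.5), (16,G1,7.5), (16,G3,7.5), (17,G3,9), (18,G2,10), (19,G2,11), (23,G3,12), (24,G2,13.5), (24,G4,13.5), (25,G2,15.5), (25,G4,15.5), (28,G3,17)
Step 2: Sum ranks within each group.
R_1 = 14 (n_1 = 3)
R_2 = 52.5 (n_2 = 5)
R_3 = 51 (n_3 = 5)
R_4 = 35.5 (n_4 = 4)
Step 3: H = 12/(N(N+1)) * sum(R_i^2/n_i) - 3(N+1)
     = 12/(17*18) * (14^2/3 + 52.5^2/5 + 51^2/5 + 35.5^2/4) - 3*18
     = 0.039216 * 1451.85 - 54
     = 2.935131.
Step 4: Ties present; correction factor C = 1 - 30/(17^3 - 17) = 0.993873. Corrected H = 2.935131 / 0.993873 = 2.953226.
Step 5: Under H0, H ~ chi^2(3); p-value = 0.398893.
Step 6: alpha = 0.1. fail to reject H0.

H = 2.9532, df = 3, p = 0.398893, fail to reject H0.


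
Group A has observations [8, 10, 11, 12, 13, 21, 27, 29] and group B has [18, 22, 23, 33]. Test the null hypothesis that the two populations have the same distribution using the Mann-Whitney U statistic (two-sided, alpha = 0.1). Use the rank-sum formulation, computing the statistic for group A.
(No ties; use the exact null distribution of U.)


Step 1: Combine and sort all 12 observations; assign midranks.
sorted (value, group): (8,X), (10,X), (11,X), (12,X), (13,X), (18,Y), (21,X), (22,Y), (23,Y), (27,X), (29,X), (33,Y)
ranks: 8->1, 10->2, 11->3, 12->4, 13->5, 18->6, 21->7, 22->8, 23->9, 27->10, 29->11, 33->12
Step 2: Rank sum for X: R1 = 1 + 2 + 3 + 4 + 5 + 7 + 10 + 11 = 43.
Step 3: U_X = R1 - n1(n1+1)/2 = 43 - 8*9/2 = 43 - 36 = 7.
       U_Y = n1*n2 - U_X = 32 - 7 = 25.
Step 4: No ties, so the exact null distribution of U (based on enumerating the C(12,8) = 495 equally likely rank assignments) gives the two-sided p-value.
Step 5: p-value = 0.153535; compare to alpha = 0.1. fail to reject H0.

U_X = 7, p = 0.153535, fail to reject H0 at alpha = 0.1.


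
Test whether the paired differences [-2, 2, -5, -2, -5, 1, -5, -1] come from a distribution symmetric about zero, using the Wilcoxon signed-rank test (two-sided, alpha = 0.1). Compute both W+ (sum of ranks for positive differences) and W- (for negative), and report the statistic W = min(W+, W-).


Step 1: Drop any zero differences (none here) and take |d_i|.
|d| = [2, 2, 5, 2, 5, 1, 5, 1]
Step 2: Midrank |d_i| (ties get averaged ranks).
ranks: |2|->4, |2|->4, |5|->7, |2|->4, |5|->7, |1|->1.5, |5|->7, |1|->1.5
Step 3: Attach original signs; sum ranks with positive sign and with negative sign.
W+ = 4 + 1.5 = 5.5
W- = 4 + 7 + 4 + 7 + 7 + 1.5 = 30.5
(Check: W+ + W- = 36 should equal n(n+1)/2 = 36.)
Step 4: Test statistic W = min(W+, W-) = 5.5.
Step 5: Ties in |d|, so use the tie-corrected normal approximation.
        E[W] = n(n+1)/4 = 8*9/4 = 18.
        Tie groups: |d|=1 (t=2), |d|=2 (t=3), |d|=5 (t=3); sum(t^3 - t) = 54.
        Var[W] = n(n+1)(2n+1)/24 - sum(t^3-t)/48 = 1224/24 - 54/48 = 49.875.
        z = (W - E[W]) / sqrt(Var[W]) = (5.5 - 18) / 7.0622 = -1.7700.
        Two-sided p = 2*Phi(z) = 0.076730.
Step 6: alpha = 0.1. reject H0.

W+ = 5.5, W- = 30.5, W = min = 5.5, p = 0.076730, reject H0.


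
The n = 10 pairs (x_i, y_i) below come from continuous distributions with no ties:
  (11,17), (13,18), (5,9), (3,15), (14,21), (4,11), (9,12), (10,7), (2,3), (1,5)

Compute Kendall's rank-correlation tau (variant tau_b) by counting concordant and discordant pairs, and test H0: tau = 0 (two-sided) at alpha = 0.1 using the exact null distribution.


Step 1: Enumerate the 45 unordered pairs (i,j) with i<j and classify each by sign(x_j-x_i) * sign(y_j-y_i).
  (1,2):dx=+2,dy=+1->C; (1,3):dx=-6,dy=-8->C; (1,4):dx=-8,dy=-2->C; (1,5):dx=+3,dy=+4->C
  (1,6):dx=-7,dy=-6->C; (1,7):dx=-2,dy=-5->C; (1,8):dx=-1,dy=-10->C; (1,9):dx=-9,dy=-14->C
  (1,10):dx=-10,dy=-12->C; (2,3):dx=-8,dy=-9->C; (2,4):dx=-10,dy=-3->C; (2,5):dx=+1,dy=+3->C
  (2,6):dx=-9,dy=-7->C; (2,7):dx=-4,dy=-6->C; (2,8):dx=-3,dy=-11->C; (2,9):dx=-11,dy=-15->C
  (2,10):dx=-12,dy=-13->C; (3,4):dx=-2,dy=+6->D; (3,5):dx=+9,dy=+12->C; (3,6):dx=-1,dy=+2->D
  (3,7):dx=+4,dy=+3->C; (3,8):dx=+5,dy=-2->D; (3,9):dx=-3,dy=-6->C; (3,10):dx=-4,dy=-4->C
  (4,5):dx=+11,dy=+6->C; (4,6):dx=+1,dy=-4->D; (4,7):dx=+6,dy=-3->D; (4,8):dx=+7,dy=-8->D
  (4,9):dx=-1,dy=-12->C; (4,10):dx=-2,dy=-10->C; (5,6):dx=-10,dy=-10->C; (5,7):dx=-5,dy=-9->C
  (5,8):dx=-4,dy=-14->C; (5,9):dx=-12,dy=-18->C; (5,10):dx=-13,dy=-16->C; (6,7):dx=+5,dy=+1->C
  (6,8):dx=+6,dy=-4->D; (6,9):dx=-2,dy=-8->C; (6,10):dx=-3,dy=-6->C; (7,8):dx=+1,dy=-5->D
  (7,9):dx=-7,dy=-9->C; (7,10):dx=-8,dy=-7->C; (8,9):dx=-8,dy=-4->C; (8,10):dx=-9,dy=-2->C
  (9,10):dx=-1,dy=+2->D
Step 2: C = 36, D = 9, total pairs = 45.
Step 3: tau = (C - D)/(n(n-1)/2) = (36 - 9)/45 = 0.600000.
Step 4: Exact two-sided p-value (enumerate n! = 3628800 permutations of y under H0): p = 0.016666.
Step 5: alpha = 0.1. reject H0.

tau_b = 0.6000 (C=36, D=9), p = 0.016666, reject H0.


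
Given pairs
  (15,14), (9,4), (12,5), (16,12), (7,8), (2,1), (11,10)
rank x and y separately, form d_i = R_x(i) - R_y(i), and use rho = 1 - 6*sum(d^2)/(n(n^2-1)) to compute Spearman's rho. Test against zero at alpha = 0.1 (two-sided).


Step 1: Rank x and y separately (midranks; no ties here).
rank(x): 15->6, 9->3, 12->5, 16->7, 7->2, 2->1, 11->4
rank(y): 14->7, 4->2, 5->3, 12->6, 8->4, 1->1, 10->5
Step 2: d_i = R_x(i) - R_y(i); compute d_i^2.
  (6-7)^2=1, (3-2)^2=1, (5-3)^2=4, (7-6)^2=1, (2-4)^2=4, (1-1)^2=0, (4-5)^2=1
sum(d^2) = 12.
Step 3: rho = 1 - 6*12 / (7*(7^2 - 1)) = 1 - 72/336 = 0.785714.
Step 4: Under H0, t = rho * sqrt((n-2)/(1-rho^2)) = 2.8402 ~ t(5).
Step 5: Two-sided p-value from the t-distribution with 5 df = 0.036238.
Step 6: alpha = 0.1. reject H0.

rho = 0.7857, p = 0.036238, reject H0 at alpha = 0.1.


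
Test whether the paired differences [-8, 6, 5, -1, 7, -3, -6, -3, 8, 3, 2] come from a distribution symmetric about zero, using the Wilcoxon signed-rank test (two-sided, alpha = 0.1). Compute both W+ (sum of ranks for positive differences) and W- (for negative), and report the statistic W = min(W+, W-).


Step 1: Drop any zero differences (none here) and take |d_i|.
|d| = [8, 6, 5, 1, 7, 3, 6, 3, 8, 3, 2]
Step 2: Midrank |d_i| (ties get averaged ranks).
ranks: |8|->10.5, |6|->7.5, |5|->6, |1|->1, |7|->9, |3|->4, |6|->7.5, |3|->4, |8|->10.5, |3|->4, |2|->2
Step 3: Attach original signs; sum ranks with positive sign and with negative sign.
W+ = 7.5 + 6 + 9 + 10.5 + 4 + 2 = 39
W- = 10.5 + 1 + 4 + 7.5 + 4 = 27
(Check: W+ + W- = 66 should equal n(n+1)/2 = 66.)
Step 4: Test statistic W = min(W+, W-) = 27.
Step 5: Ties in |d|, so use the tie-corrected normal approximation.
        E[W] = n(n+1)/4 = 11*12/4 = 33.
        Tie groups: |d|=3 (t=3), |d|=6 (t=2), |d|=8 (t=2); sum(t^3 - t) = 36.
        Var[W] = n(n+1)(2n+1)/24 - sum(t^3-t)/48 = 3036/24 - 36/48 = 125.75.
        z = (W - E[W]) / sqrt(Var[W]) = (27 - 33) / 11.2138 = -0.5351.
        Two-sided p = 2*Phi(z) = 0.592613.
Step 6: alpha = 0.1. fail to reject H0.

W+ = 39, W- = 27, W = min = 27, p = 0.592613, fail to reject H0.


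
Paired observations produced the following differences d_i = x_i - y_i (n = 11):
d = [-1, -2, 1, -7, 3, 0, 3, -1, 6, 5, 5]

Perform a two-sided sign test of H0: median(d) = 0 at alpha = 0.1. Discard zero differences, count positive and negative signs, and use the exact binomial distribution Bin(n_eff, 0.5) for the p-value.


Step 1: Discard zero differences. Original n = 11; n_eff = number of nonzero differences = 10.
Nonzero differences (with sign): -1, -2, +1, -7, +3, +3, -1, +6, +5, +5
Step 2: Count signs: positive = 6, negative = 4.
Step 3: Under H0: P(positive) = 0.5, so the number of positives S ~ Bin(10, 0.5).
Step 4: Two-sided exact p-value = sum of Bin(10,0.5) probabilities at or below the observed probability = 0.753906.
Step 5: alpha = 0.1. fail to reject H0.

n_eff = 10, pos = 6, neg = 4, p = 0.753906, fail to reject H0.


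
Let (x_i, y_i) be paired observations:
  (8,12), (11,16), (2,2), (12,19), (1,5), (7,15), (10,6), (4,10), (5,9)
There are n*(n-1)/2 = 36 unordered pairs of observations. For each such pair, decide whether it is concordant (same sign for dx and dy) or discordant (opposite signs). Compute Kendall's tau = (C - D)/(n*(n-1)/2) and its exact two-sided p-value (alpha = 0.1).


Step 1: Enumerate the 36 unordered pairs (i,j) with i<j and classify each by sign(x_j-x_i) * sign(y_j-y_i).
  (1,2):dx=+3,dy=+4->C; (1,3):dx=-6,dy=-10->C; (1,4):dx=+4,dy=+7->C; (1,5):dx=-7,dy=-7->C
  (1,6):dx=-1,dy=+3->D; (1,7):dx=+2,dy=-6->D; (1,8):dx=-4,dy=-2->C; (1,9):dx=-3,dy=-3->C
  (2,3):dx=-9,dy=-14->C; (2,4):dx=+1,dy=+3->C; (2,5):dx=-10,dy=-11->C; (2,6):dx=-4,dy=-1->C
  (2,7):dx=-1,dy=-10->C; (2,8):dx=-7,dy=-6->C; (2,9):dx=-6,dy=-7->C; (3,4):dx=+10,dy=+17->C
  (3,5):dx=-1,dy=+3->D; (3,6):dx=+5,dy=+13->C; (3,7):dx=+8,dy=+4->C; (3,8):dx=+2,dy=+8->C
  (3,9):dx=+3,dy=+7->C; (4,5):dx=-11,dy=-14->C; (4,6):dx=-5,dy=-4->C; (4,7):dx=-2,dy=-13->C
  (4,8):dx=-8,dy=-9->C; (4,9):dx=-7,dy=-10->C; (5,6):dx=+6,dy=+10->C; (5,7):dx=+9,dy=+1->C
  (5,8):dx=+3,dy=+5->C; (5,9):dx=+4,dy=+4->C; (6,7):dx=+3,dy=-9->D; (6,8):dx=-3,dy=-5->C
  (6,9):dx=-2,dy=-6->C; (7,8):dx=-6,dy=+4->D; (7,9):dx=-5,dy=+3->D; (8,9):dx=+1,dy=-1->D
Step 2: C = 29, D = 7, total pairs = 36.
Step 3: tau = (C - D)/(n(n-1)/2) = (29 - 7)/36 = 0.611111.
Step 4: Exact two-sided p-value (enumerate n! = 362880 permutations of y under H0): p = 0.024741.
Step 5: alpha = 0.1. reject H0.

tau_b = 0.6111 (C=29, D=7), p = 0.024741, reject H0.


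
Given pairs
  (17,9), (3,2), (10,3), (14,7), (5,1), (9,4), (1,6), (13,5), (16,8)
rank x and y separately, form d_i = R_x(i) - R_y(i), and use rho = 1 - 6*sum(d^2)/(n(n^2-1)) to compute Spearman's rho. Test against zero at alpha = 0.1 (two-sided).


Step 1: Rank x and y separately (midranks; no ties here).
rank(x): 17->9, 3->2, 10->5, 14->7, 5->3, 9->4, 1->1, 13->6, 16->8
rank(y): 9->9, 2->2, 3->3, 7->7, 1->1, 4->4, 6->6, 5->5, 8->8
Step 2: d_i = R_x(i) - R_y(i); compute d_i^2.
  (9-9)^2=0, (2-2)^2=0, (5-3)^2=4, (7-7)^2=0, (3-1)^2=4, (4-4)^2=0, (1-6)^2=25, (6-5)^2=1, (8-8)^2=0
sum(d^2) = 34.
Step 3: rho = 1 - 6*34 / (9*(9^2 - 1)) = 1 - 204/720 = 0.716667.
Step 4: Under H0, t = rho * sqrt((n-2)/(1-rho^2)) = 2.7188 ~ t(7).
Step 5: Two-sided p-value from the t-distribution with 7 df = 0.029818.
Step 6: alpha = 0.1. reject H0.

rho = 0.7167, p = 0.029818, reject H0 at alpha = 0.1.


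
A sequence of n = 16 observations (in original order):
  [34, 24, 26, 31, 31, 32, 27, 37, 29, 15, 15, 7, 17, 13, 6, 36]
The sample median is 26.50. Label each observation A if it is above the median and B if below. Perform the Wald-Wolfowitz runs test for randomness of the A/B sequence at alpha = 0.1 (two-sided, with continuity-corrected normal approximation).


Step 1: Compute median = 26.50; label A = above, B = below.
Labels in order: ABBAAAAAABBBBBBA  (n_A = 8, n_B = 8)
Step 2: Count runs R = 5.
Step 3: Under H0 (random ordering), E[R] = 2*n_A*n_B/(n_A+n_B) + 1 = 2*8*8/16 + 1 = 9.0000.
        Var[R] = 2*n_A*n_B*(2*n_A*n_B - n_A - n_B) / ((n_A+n_B)^2 * (n_A+n_B-1)) = 14336/3840 = 3.7333.
        SD[R] = 1.9322.
Step 4: Continuity-corrected z = (R + 0.5 - E[R]) / SD[R] = (5 + 0.5 - 9.0000) / 1.9322 = -1.8114.
Step 5: Two-sided p-value via normal approximation = 2*(1 - Phi(|z|)) = 0.070076.
Step 6: alpha = 0.1. reject H0.

R = 5, z = -1.8114, p = 0.070076, reject H0.


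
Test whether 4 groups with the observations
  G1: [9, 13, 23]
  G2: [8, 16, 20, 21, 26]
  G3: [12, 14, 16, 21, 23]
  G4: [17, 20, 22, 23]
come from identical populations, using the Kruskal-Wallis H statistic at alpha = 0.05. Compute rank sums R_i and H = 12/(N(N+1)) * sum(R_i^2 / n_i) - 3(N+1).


Step 1: Combine all N = 17 observations and assign midranks.
sorted (value, group, rank): (8,G2,1), (9,G1,2), (12,G3,3), (13,G1,4), (14,G3,5), (16,G2,6.5), (16,G3,6.5), (17,G4,8), (20,G2,9.5), (20,G4,9.5), (21,G2,11.5), (21,G3,11.5), (22,G4,13), (23,G1,15), (23,G3,15), (23,G4,15), (26,G2,17)
Step 2: Sum ranks within each group.
R_1 = 21 (n_1 = 3)
R_2 = 45.5 (n_2 = 5)
R_3 = 41 (n_3 = 5)
R_4 = 45.5 (n_4 = 4)
Step 3: H = 12/(N(N+1)) * sum(R_i^2/n_i) - 3(N+1)
     = 12/(17*18) * (21^2/3 + 45.5^2/5 + 41^2/5 + 45.5^2/4) - 3*18
     = 0.039216 * 1414.81 - 54
     = 1.482843.
Step 4: Ties present; correction factor C = 1 - 42/(17^3 - 17) = 0.991422. Corrected H = 1.482843 / 0.991422 = 1.495674.
Step 5: Under H0, H ~ chi^2(3); p-value = 0.683269.
Step 6: alpha = 0.05. fail to reject H0.

H = 1.4957, df = 3, p = 0.683269, fail to reject H0.


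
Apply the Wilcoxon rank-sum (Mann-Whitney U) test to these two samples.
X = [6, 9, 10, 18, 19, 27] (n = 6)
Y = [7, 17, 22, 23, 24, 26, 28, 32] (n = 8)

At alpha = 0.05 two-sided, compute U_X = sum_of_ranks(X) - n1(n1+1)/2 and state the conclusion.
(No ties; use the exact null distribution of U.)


Step 1: Combine and sort all 14 observations; assign midranks.
sorted (value, group): (6,X), (7,Y), (9,X), (10,X), (17,Y), (18,X), (19,X), (22,Y), (23,Y), (24,Y), (26,Y), (27,X), (28,Y), (32,Y)
ranks: 6->1, 7->2, 9->3, 10->4, 17->5, 18->6, 19->7, 22->8, 23->9, 24->10, 26->11, 27->12, 28->13, 32->14
Step 2: Rank sum for X: R1 = 1 + 3 + 4 + 6 + 7 + 12 = 33.
Step 3: U_X = R1 - n1(n1+1)/2 = 33 - 6*7/2 = 33 - 21 = 12.
       U_Y = n1*n2 - U_X = 48 - 12 = 36.
Step 4: No ties, so the exact null distribution of U (based on enumerating the C(14,6) = 3003 equally likely rank assignments) gives the two-sided p-value.
Step 5: p-value = 0.141858; compare to alpha = 0.05. fail to reject H0.

U_X = 12, p = 0.141858, fail to reject H0 at alpha = 0.05.


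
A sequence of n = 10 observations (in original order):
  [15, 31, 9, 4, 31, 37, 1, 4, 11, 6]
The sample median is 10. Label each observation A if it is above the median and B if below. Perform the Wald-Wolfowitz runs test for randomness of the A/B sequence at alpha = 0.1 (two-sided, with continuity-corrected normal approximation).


Step 1: Compute median = 10; label A = above, B = below.
Labels in order: AABBAABBAB  (n_A = 5, n_B = 5)
Step 2: Count runs R = 6.
Step 3: Under H0 (random ordering), E[R] = 2*n_A*n_B/(n_A+n_B) + 1 = 2*5*5/10 + 1 = 6.0000.
        Var[R] = 2*n_A*n_B*(2*n_A*n_B - n_A - n_B) / ((n_A+n_B)^2 * (n_A+n_B-1)) = 2000/900 = 2.2222.
        SD[R] = 1.4907.
Step 4: R = E[R], so z = 0 with no continuity correction.
Step 5: Two-sided p-value via normal approximation = 2*(1 - Phi(|z|)) = 1.000000.
Step 6: alpha = 0.1. fail to reject H0.

R = 6, z = 0.0000, p = 1.000000, fail to reject H0.


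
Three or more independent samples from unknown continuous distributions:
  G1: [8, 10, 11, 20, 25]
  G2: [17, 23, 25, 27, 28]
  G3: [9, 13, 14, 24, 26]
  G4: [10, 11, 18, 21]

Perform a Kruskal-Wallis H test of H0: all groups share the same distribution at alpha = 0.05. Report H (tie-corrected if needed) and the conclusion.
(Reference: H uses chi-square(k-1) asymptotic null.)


Step 1: Combine all N = 19 observations and assign midranks.
sorted (value, group, rank): (8,G1,1), (9,G3,2), (10,G1,3.5), (10,G4,3.5), (11,G1,5.5), (11,G4,5.5), (13,G3,7), (14,G3,8), (17,G2,9), (18,G4,10), (20,G1,11), (21,G4,12), (23,G2,13), (24,G3,14), (25,G1,15.5), (25,G2,15.5), (26,G3,17), (27,G2,18), (28,G2,19)
Step 2: Sum ranks within each group.
R_1 = 36.5 (n_1 = 5)
R_2 = 74.5 (n_2 = 5)
R_3 = 48 (n_3 = 5)
R_4 = 31 (n_4 = 4)
Step 3: H = 12/(N(N+1)) * sum(R_i^2/n_i) - 3(N+1)
     = 12/(19*20) * (36.5^2/5 + 74.5^2/5 + 48^2/5 + 31^2/4) - 3*20
     = 0.031579 * 2077.55 - 60
     = 5.606842.
Step 4: Ties present; correction factor C = 1 - 18/(19^3 - 19) = 0.997368. Corrected H = 5.606842 / 0.997368 = 5.621636.
Step 5: Under H0, H ~ chi^2(3); p-value = 0.131542.
Step 6: alpha = 0.05. fail to reject H0.

H = 5.6216, df = 3, p = 0.131542, fail to reject H0.


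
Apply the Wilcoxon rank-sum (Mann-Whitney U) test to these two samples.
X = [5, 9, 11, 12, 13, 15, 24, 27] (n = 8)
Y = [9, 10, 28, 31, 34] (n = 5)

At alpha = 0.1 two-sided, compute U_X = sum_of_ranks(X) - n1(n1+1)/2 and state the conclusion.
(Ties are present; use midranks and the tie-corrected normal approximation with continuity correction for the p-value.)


Step 1: Combine and sort all 13 observations; assign midranks.
sorted (value, group): (5,X), (9,X), (9,Y), (10,Y), (11,X), (12,X), (13,X), (15,X), (24,X), (27,X), (28,Y), (31,Y), (34,Y)
ranks: 5->1, 9->2.5, 9->2.5, 10->4, 11->5, 12->6, 13->7, 15->8, 24->9, 27->10, 28->11, 31->12, 34->13
Step 2: Rank sum for X: R1 = 1 + 2.5 + 5 + 6 + 7 + 8 + 9 + 10 = 48.5.
Step 3: U_X = R1 - n1(n1+1)/2 = 48.5 - 8*9/2 = 48.5 - 36 = 12.5.
       U_Y = n1*n2 - U_X = 40 - 12.5 = 27.5.
Step 4: Ties are present, so use the tie-corrected normal approximation (with continuity correction) for the p-value.
Step 5: p-value = 0.304842; compare to alpha = 0.1. fail to reject H0.

U_X = 12.5, p = 0.304842, fail to reject H0 at alpha = 0.1.


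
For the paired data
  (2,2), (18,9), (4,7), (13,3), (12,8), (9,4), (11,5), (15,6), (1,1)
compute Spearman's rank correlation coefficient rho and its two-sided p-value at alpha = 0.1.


Step 1: Rank x and y separately (midranks; no ties here).
rank(x): 2->2, 18->9, 4->3, 13->7, 12->6, 9->4, 11->5, 15->8, 1->1
rank(y): 2->2, 9->9, 7->7, 3->3, 8->8, 4->4, 5->5, 6->6, 1->1
Step 2: d_i = R_x(i) - R_y(i); compute d_i^2.
  (2-2)^2=0, (9-9)^2=0, (3-7)^2=16, (7-3)^2=16, (6-8)^2=4, (4-4)^2=0, (5-5)^2=0, (8-6)^2=4, (1-1)^2=0
sum(d^2) = 40.
Step 3: rho = 1 - 6*40 / (9*(9^2 - 1)) = 1 - 240/720 = 0.666667.
Step 4: Under H0, t = rho * sqrt((n-2)/(1-rho^2)) = 2.3664 ~ t(7).
Step 5: Two-sided p-value from the t-distribution with 7 df = 0.049867.
Step 6: alpha = 0.1. reject H0.

rho = 0.6667, p = 0.049867, reject H0 at alpha = 0.1.


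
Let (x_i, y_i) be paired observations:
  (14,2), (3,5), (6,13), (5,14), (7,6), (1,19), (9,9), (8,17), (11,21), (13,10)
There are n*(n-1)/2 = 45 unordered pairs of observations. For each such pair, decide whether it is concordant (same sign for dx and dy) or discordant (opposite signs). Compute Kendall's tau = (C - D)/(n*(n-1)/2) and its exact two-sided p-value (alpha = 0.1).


Step 1: Enumerate the 45 unordered pairs (i,j) with i<j and classify each by sign(x_j-x_i) * sign(y_j-y_i).
  (1,2):dx=-11,dy=+3->D; (1,3):dx=-8,dy=+11->D; (1,4):dx=-9,dy=+12->D; (1,5):dx=-7,dy=+4->D
  (1,6):dx=-13,dy=+17->D; (1,7):dx=-5,dy=+7->D; (1,8):dx=-6,dy=+15->D; (1,9):dx=-3,dy=+19->D
  (1,10):dx=-1,dy=+8->D; (2,3):dx=+3,dy=+8->C; (2,4):dx=+2,dy=+9->C; (2,5):dx=+4,dy=+1->C
  (2,6):dx=-2,dy=+14->D; (2,7):dx=+6,dy=+4->C; (2,8):dx=+5,dy=+12->C; (2,9):dx=+8,dy=+16->C
  (2,10):dx=+10,dy=+5->C; (3,4):dx=-1,dy=+1->D; (3,5):dx=+1,dy=-7->D; (3,6):dx=-5,dy=+6->D
  (3,7):dx=+3,dy=-4->D; (3,8):dx=+2,dy=+4->C; (3,9):dx=+5,dy=+8->C; (3,10):dx=+7,dy=-3->D
  (4,5):dx=+2,dy=-8->D; (4,6):dx=-4,dy=+5->D; (4,7):dx=+4,dy=-5->D; (4,8):dx=+3,dy=+3->C
  (4,9):dx=+6,dy=+7->C; (4,10):dx=+8,dy=-4->D; (5,6):dx=-6,dy=+13->D; (5,7):dx=+2,dy=+3->C
  (5,8):dx=+1,dy=+11->C; (5,9):dx=+4,dy=+15->C; (5,10):dx=+6,dy=+4->C; (6,7):dx=+8,dy=-10->D
  (6,8):dx=+7,dy=-2->D; (6,9):dx=+10,dy=+2->C; (6,10):dx=+12,dy=-9->D; (7,8):dx=-1,dy=+8->D
  (7,9):dx=+2,dy=+12->C; (7,10):dx=+4,dy=+1->C; (8,9):dx=+3,dy=+4->C; (8,10):dx=+5,dy=-7->D
  (9,10):dx=+2,dy=-11->D
Step 2: C = 19, D = 26, total pairs = 45.
Step 3: tau = (C - D)/(n(n-1)/2) = (19 - 26)/45 = -0.155556.
Step 4: Exact two-sided p-value (enumerate n! = 3628800 permutations of y under H0): p = 0.600654.
Step 5: alpha = 0.1. fail to reject H0.

tau_b = -0.1556 (C=19, D=26), p = 0.600654, fail to reject H0.


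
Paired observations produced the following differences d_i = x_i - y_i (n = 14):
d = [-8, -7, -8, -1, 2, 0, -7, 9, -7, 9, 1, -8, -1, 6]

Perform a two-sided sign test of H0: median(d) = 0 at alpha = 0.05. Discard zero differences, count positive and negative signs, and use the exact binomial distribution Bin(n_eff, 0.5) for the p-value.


Step 1: Discard zero differences. Original n = 14; n_eff = number of nonzero differences = 13.
Nonzero differences (with sign): -8, -7, -8, -1, +2, -7, +9, -7, +9, +1, -8, -1, +6
Step 2: Count signs: positive = 5, negative = 8.
Step 3: Under H0: P(positive) = 0.5, so the number of positives S ~ Bin(13, 0.5).
Step 4: Two-sided exact p-value = sum of Bin(13,0.5) probabilities at or below the observed probability = 0.581055.
Step 5: alpha = 0.05. fail to reject H0.

n_eff = 13, pos = 5, neg = 8, p = 0.581055, fail to reject H0.


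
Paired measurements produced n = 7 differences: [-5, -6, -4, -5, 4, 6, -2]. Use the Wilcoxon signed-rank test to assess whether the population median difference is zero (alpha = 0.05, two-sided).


Step 1: Drop any zero differences (none here) and take |d_i|.
|d| = [5, 6, 4, 5, 4, 6, 2]
Step 2: Midrank |d_i| (ties get averaged ranks).
ranks: |5|->4.5, |6|->6.5, |4|->2.5, |5|->4.5, |4|->2.5, |6|->6.5, |2|->1
Step 3: Attach original signs; sum ranks with positive sign and with negative sign.
W+ = 2.5 + 6.5 = 9
W- = 4.5 + 6.5 + 2.5 + 4.5 + 1 = 19
(Check: W+ + W- = 28 should equal n(n+1)/2 = 28.)
Step 4: Test statistic W = min(W+, W-) = 9.
Step 5: Ties in |d|, so use the tie-corrected normal approximation.
        E[W] = n(n+1)/4 = 7*8/4 = 14.
        Tie groups: |d|=4 (t=2), |d|=5 (t=2), |d|=6 (t=2); sum(t^3 - t) = 18.
        Var[W] = n(n+1)(2n+1)/24 - sum(t^3-t)/48 = 840/24 - 18/48 = 34.625.
        z = (W - E[W]) / sqrt(Var[W]) = (9 - 14) / 5.8843 = -0.8497.
        Two-sided p = 2*Phi(z) = 0.395482.
Step 6: alpha = 0.05. fail to reject H0.

W+ = 9, W- = 19, W = min = 9, p = 0.395482, fail to reject H0.


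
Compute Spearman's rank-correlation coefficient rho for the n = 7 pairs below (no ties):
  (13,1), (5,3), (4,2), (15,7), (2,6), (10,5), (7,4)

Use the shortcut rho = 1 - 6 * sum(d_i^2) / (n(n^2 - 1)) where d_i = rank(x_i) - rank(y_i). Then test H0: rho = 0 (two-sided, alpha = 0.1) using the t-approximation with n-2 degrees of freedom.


Step 1: Rank x and y separately (midranks; no ties here).
rank(x): 13->6, 5->3, 4->2, 15->7, 2->1, 10->5, 7->4
rank(y): 1->1, 3->3, 2->2, 7->7, 6->6, 5->5, 4->4
Step 2: d_i = R_x(i) - R_y(i); compute d_i^2.
  (6-1)^2=25, (3-3)^2=0, (2-2)^2=0, (7-7)^2=0, (1-6)^2=25, (5-5)^2=0, (4-4)^2=0
sum(d^2) = 50.
Step 3: rho = 1 - 6*50 / (7*(7^2 - 1)) = 1 - 300/336 = 0.107143.
Step 4: Under H0, t = rho * sqrt((n-2)/(1-rho^2)) = 0.2410 ~ t(5).
Step 5: Two-sided p-value from the t-distribution with 5 df = 0.819151.
Step 6: alpha = 0.1. fail to reject H0.

rho = 0.1071, p = 0.819151, fail to reject H0 at alpha = 0.1.


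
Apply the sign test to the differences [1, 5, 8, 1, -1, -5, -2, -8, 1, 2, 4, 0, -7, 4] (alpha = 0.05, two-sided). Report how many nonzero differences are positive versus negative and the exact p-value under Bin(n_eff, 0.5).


Step 1: Discard zero differences. Original n = 14; n_eff = number of nonzero differences = 13.
Nonzero differences (with sign): +1, +5, +8, +1, -1, -5, -2, -8, +1, +2, +4, -7, +4
Step 2: Count signs: positive = 8, negative = 5.
Step 3: Under H0: P(positive) = 0.5, so the number of positives S ~ Bin(13, 0.5).
Step 4: Two-sided exact p-value = sum of Bin(13,0.5) probabilities at or below the observed probability = 0.581055.
Step 5: alpha = 0.05. fail to reject H0.

n_eff = 13, pos = 8, neg = 5, p = 0.581055, fail to reject H0.


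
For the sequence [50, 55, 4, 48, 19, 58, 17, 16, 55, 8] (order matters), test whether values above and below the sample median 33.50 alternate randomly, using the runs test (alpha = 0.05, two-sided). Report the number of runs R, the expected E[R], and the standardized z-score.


Step 1: Compute median = 33.50; label A = above, B = below.
Labels in order: AABABABBAB  (n_A = 5, n_B = 5)
Step 2: Count runs R = 8.
Step 3: Under H0 (random ordering), E[R] = 2*n_A*n_B/(n_A+n_B) + 1 = 2*5*5/10 + 1 = 6.0000.
        Var[R] = 2*n_A*n_B*(2*n_A*n_B - n_A - n_B) / ((n_A+n_B)^2 * (n_A+n_B-1)) = 2000/900 = 2.2222.
        SD[R] = 1.4907.
Step 4: Continuity-corrected z = (R - 0.5 - E[R]) / SD[R] = (8 - 0.5 - 6.0000) / 1.4907 = 1.0062.
Step 5: Two-sided p-value via normal approximation = 2*(1 - Phi(|z|)) = 0.314305.
Step 6: alpha = 0.05. fail to reject H0.

R = 8, z = 1.0062, p = 0.314305, fail to reject H0.


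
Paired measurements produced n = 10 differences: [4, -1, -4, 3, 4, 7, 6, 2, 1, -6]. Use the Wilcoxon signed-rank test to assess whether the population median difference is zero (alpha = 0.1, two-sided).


Step 1: Drop any zero differences (none here) and take |d_i|.
|d| = [4, 1, 4, 3, 4, 7, 6, 2, 1, 6]
Step 2: Midrank |d_i| (ties get averaged ranks).
ranks: |4|->6, |1|->1.5, |4|->6, |3|->4, |4|->6, |7|->10, |6|->8.5, |2|->3, |1|->1.5, |6|->8.5
Step 3: Attach original signs; sum ranks with positive sign and with negative sign.
W+ = 6 + 4 + 6 + 10 + 8.5 + 3 + 1.5 = 39
W- = 1.5 + 6 + 8.5 = 16
(Check: W+ + W- = 55 should equal n(n+1)/2 = 55.)
Step 4: Test statistic W = min(W+, W-) = 16.
Step 5: Ties in |d|, so use the tie-corrected normal approximation.
        E[W] = n(n+1)/4 = 10*11/4 = 27.5.
        Tie groups: |d|=1 (t=2), |d|=4 (t=3), |d|=6 (t=2); sum(t^3 - t) = 36.
        Var[W] = n(n+1)(2n+1)/24 - sum(t^3-t)/48 = 2310/24 - 36/48 = 95.5.
        z = (W - E[W]) / sqrt(Var[W]) = (16 - 27.5) / 9.7724 = -1.1768.
        Two-sided p = 2*Phi(z) = 0.239282.
Step 6: alpha = 0.1. fail to reject H0.

W+ = 39, W- = 16, W = min = 16, p = 0.239282, fail to reject H0.


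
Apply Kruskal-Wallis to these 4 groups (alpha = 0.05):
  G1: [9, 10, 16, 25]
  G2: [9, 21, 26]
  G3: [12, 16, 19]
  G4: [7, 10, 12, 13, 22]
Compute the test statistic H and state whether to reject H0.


Step 1: Combine all N = 15 observations and assign midranks.
sorted (value, group, rank): (7,G4,1), (9,G1,2.5), (9,G2,2.5), (10,G1,4.5), (10,G4,4.5), (12,G3,6.5), (12,G4,6.5), (13,G4,8), (16,G1,9.5), (16,G3,9.5), (19,G3,11), (21,G2,12), (22,G4,13), (25,G1,14), (26,G2,15)
Step 2: Sum ranks within each group.
R_1 = 30.5 (n_1 = 4)
R_2 = 29.5 (n_2 = 3)
R_3 = 27 (n_3 = 3)
R_4 = 33 (n_4 = 5)
Step 3: H = 12/(N(N+1)) * sum(R_i^2/n_i) - 3(N+1)
     = 12/(15*16) * (30.5^2/4 + 29.5^2/3 + 27^2/3 + 33^2/5) - 3*16
     = 0.050000 * 983.446 - 48
     = 1.172292.
Step 4: Ties present; correction factor C = 1 - 24/(15^3 - 15) = 0.992857. Corrected H = 1.172292 / 0.992857 = 1.180725.
Step 5: Under H0, H ~ chi^2(3); p-value = 0.757631.
Step 6: alpha = 0.05. fail to reject H0.

H = 1.1807, df = 3, p = 0.757631, fail to reject H0.


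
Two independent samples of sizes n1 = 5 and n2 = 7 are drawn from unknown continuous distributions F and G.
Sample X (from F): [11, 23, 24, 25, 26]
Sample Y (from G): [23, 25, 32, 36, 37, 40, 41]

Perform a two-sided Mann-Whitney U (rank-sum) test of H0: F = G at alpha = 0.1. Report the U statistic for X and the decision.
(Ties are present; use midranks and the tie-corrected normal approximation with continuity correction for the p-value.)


Step 1: Combine and sort all 12 observations; assign midranks.
sorted (value, group): (11,X), (23,X), (23,Y), (24,X), (25,X), (25,Y), (26,X), (32,Y), (36,Y), (37,Y), (40,Y), (41,Y)
ranks: 11->1, 23->2.5, 23->2.5, 24->4, 25->5.5, 25->5.5, 26->7, 32->8, 36->9, 37->10, 40->11, 41->12
Step 2: Rank sum for X: R1 = 1 + 2.5 + 4 + 5.5 + 7 = 20.
Step 3: U_X = R1 - n1(n1+1)/2 = 20 - 5*6/2 = 20 - 15 = 5.
       U_Y = n1*n2 - U_X = 35 - 5 = 30.
Step 4: Ties are present, so use the tie-corrected normal approximation (with continuity correction) for the p-value.
Step 5: p-value = 0.050507; compare to alpha = 0.1. reject H0.

U_X = 5, p = 0.050507, reject H0 at alpha = 0.1.


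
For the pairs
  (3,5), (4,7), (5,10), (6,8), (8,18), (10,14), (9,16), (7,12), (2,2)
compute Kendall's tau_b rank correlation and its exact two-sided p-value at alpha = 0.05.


Step 1: Enumerate the 36 unordered pairs (i,j) with i<j and classify each by sign(x_j-x_i) * sign(y_j-y_i).
  (1,2):dx=+1,dy=+2->C; (1,3):dx=+2,dy=+5->C; (1,4):dx=+3,dy=+3->C; (1,5):dx=+5,dy=+13->C
  (1,6):dx=+7,dy=+9->C; (1,7):dx=+6,dy=+11->C; (1,8):dx=+4,dy=+7->C; (1,9):dx=-1,dy=-3->C
  (2,3):dx=+1,dy=+3->C; (2,4):dx=+2,dy=+1->C; (2,5):dx=+4,dy=+11->C; (2,6):dx=+6,dy=+7->C
  (2,7):dx=+5,dy=+9->C; (2,8):dx=+3,dy=+5->C; (2,9):dx=-2,dy=-5->C; (3,4):dx=+1,dy=-2->D
  (3,5):dx=+3,dy=+8->C; (3,6):dx=+5,dy=+4->C; (3,7):dx=+4,dy=+6->C; (3,8):dx=+2,dy=+2->C
  (3,9):dx=-3,dy=-8->C; (4,5):dx=+2,dy=+10->C; (4,6):dx=+4,dy=+6->C; (4,7):dx=+3,dy=+8->C
  (4,8):dx=+1,dy=+4->C; (4,9):dx=-4,dy=-6->C; (5,6):dx=+2,dy=-4->D; (5,7):dx=+1,dy=-2->D
  (5,8):dx=-1,dy=-6->C; (5,9):dx=-6,dy=-16->C; (6,7):dx=-1,dy=+2->D; (6,8):dx=-3,dy=-2->C
  (6,9):dx=-8,dy=-12->C; (7,8):dx=-2,dy=-4->C; (7,9):dx=-7,dy=-14->C; (8,9):dx=-5,dy=-10->C
Step 2: C = 32, D = 4, total pairs = 36.
Step 3: tau = (C - D)/(n(n-1)/2) = (32 - 4)/36 = 0.777778.
Step 4: Exact two-sided p-value (enumerate n! = 362880 permutations of y under H0): p = 0.002425.
Step 5: alpha = 0.05. reject H0.

tau_b = 0.7778 (C=32, D=4), p = 0.002425, reject H0.


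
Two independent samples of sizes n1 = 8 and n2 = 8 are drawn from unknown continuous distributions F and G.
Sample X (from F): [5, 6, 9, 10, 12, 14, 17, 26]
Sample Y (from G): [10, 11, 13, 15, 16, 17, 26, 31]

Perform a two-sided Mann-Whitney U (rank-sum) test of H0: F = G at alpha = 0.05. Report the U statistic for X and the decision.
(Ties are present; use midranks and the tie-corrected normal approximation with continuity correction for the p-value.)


Step 1: Combine and sort all 16 observations; assign midranks.
sorted (value, group): (5,X), (6,X), (9,X), (10,X), (10,Y), (11,Y), (12,X), (13,Y), (14,X), (15,Y), (16,Y), (17,X), (17,Y), (26,X), (26,Y), (31,Y)
ranks: 5->1, 6->2, 9->3, 10->4.5, 10->4.5, 11->6, 12->7, 13->8, 14->9, 15->10, 16->11, 17->12.5, 17->12.5, 26->14.5, 26->14.5, 31->16
Step 2: Rank sum for X: R1 = 1 + 2 + 3 + 4.5 + 7 + 9 + 12.5 + 14.5 = 53.5.
Step 3: U_X = R1 - n1(n1+1)/2 = 53.5 - 8*9/2 = 53.5 - 36 = 17.5.
       U_Y = n1*n2 - U_X = 64 - 17.5 = 46.5.
Step 4: Ties are present, so use the tie-corrected normal approximation (with continuity correction) for the p-value.
Step 5: p-value = 0.140603; compare to alpha = 0.05. fail to reject H0.

U_X = 17.5, p = 0.140603, fail to reject H0 at alpha = 0.05.


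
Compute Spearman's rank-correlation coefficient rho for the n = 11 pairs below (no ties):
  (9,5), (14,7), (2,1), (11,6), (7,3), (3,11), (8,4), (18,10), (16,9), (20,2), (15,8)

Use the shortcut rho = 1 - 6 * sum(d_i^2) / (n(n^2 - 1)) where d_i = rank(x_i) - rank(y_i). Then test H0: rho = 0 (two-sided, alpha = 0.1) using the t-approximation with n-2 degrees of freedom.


Step 1: Rank x and y separately (midranks; no ties here).
rank(x): 9->5, 14->7, 2->1, 11->6, 7->3, 3->2, 8->4, 18->10, 16->9, 20->11, 15->8
rank(y): 5->5, 7->7, 1->1, 6->6, 3->3, 11->11, 4->4, 10->10, 9->9, 2->2, 8->8
Step 2: d_i = R_x(i) - R_y(i); compute d_i^2.
  (5-5)^2=0, (7-7)^2=0, (1-1)^2=0, (6-6)^2=0, (3-3)^2=0, (2-11)^2=81, (4-4)^2=0, (10-10)^2=0, (9-9)^2=0, (11-2)^2=81, (8-8)^2=0
sum(d^2) = 162.
Step 3: rho = 1 - 6*162 / (11*(11^2 - 1)) = 1 - 972/1320 = 0.263636.
Step 4: Under H0, t = rho * sqrt((n-2)/(1-rho^2)) = 0.8199 ~ t(9).
Step 5: Two-sided p-value from the t-distribution with 9 df = 0.433441.
Step 6: alpha = 0.1. fail to reject H0.

rho = 0.2636, p = 0.433441, fail to reject H0 at alpha = 0.1.


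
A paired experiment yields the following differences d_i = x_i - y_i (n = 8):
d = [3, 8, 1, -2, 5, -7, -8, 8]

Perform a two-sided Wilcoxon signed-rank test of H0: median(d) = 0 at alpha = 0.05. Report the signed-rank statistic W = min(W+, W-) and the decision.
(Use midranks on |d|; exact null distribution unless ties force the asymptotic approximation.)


Step 1: Drop any zero differences (none here) and take |d_i|.
|d| = [3, 8, 1, 2, 5, 7, 8, 8]
Step 2: Midrank |d_i| (ties get averaged ranks).
ranks: |3|->3, |8|->7, |1|->1, |2|->2, |5|->4, |7|->5, |8|->7, |8|->7
Step 3: Attach original signs; sum ranks with positive sign and with negative sign.
W+ = 3 + 7 + 1 + 4 + 7 = 22
W- = 2 + 5 + 7 = 14
(Check: W+ + W- = 36 should equal n(n+1)/2 = 36.)
Step 4: Test statistic W = min(W+, W-) = 14.
Step 5: Ties in |d|, so use the tie-corrected normal approximation.
        E[W] = n(n+1)/4 = 8*9/4 = 18.
        Tie groups: |d|=8 (t=3); sum(t^3 - t) = 24.
        Var[W] = n(n+1)(2n+1)/24 - sum(t^3-t)/48 = 1224/24 - 24/48 = 50.5.
        z = (W - E[W]) / sqrt(Var[W]) = (14 - 18) / 7.1063 = -0.5629.
        Two-sided p = 2*Phi(z) = 0.573518.
Step 6: alpha = 0.05. fail to reject H0.

W+ = 22, W- = 14, W = min = 14, p = 0.573518, fail to reject H0.


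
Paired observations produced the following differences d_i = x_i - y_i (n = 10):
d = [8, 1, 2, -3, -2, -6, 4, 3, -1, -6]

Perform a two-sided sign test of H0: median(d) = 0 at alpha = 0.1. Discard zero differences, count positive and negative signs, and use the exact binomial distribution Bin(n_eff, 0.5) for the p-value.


Step 1: Discard zero differences. Original n = 10; n_eff = number of nonzero differences = 10.
Nonzero differences (with sign): +8, +1, +2, -3, -2, -6, +4, +3, -1, -6
Step 2: Count signs: positive = 5, negative = 5.
Step 3: Under H0: P(positive) = 0.5, so the number of positives S ~ Bin(10, 0.5).
Step 4: Two-sided exact p-value = sum of Bin(10,0.5) probabilities at or below the observed probability = 1.000000.
Step 5: alpha = 0.1. fail to reject H0.

n_eff = 10, pos = 5, neg = 5, p = 1.000000, fail to reject H0.


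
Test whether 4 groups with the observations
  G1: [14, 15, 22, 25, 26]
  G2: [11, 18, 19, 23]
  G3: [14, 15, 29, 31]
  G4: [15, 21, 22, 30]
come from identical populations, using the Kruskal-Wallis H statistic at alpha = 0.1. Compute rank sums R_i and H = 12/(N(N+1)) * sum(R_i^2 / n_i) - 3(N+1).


Step 1: Combine all N = 17 observations and assign midranks.
sorted (value, group, rank): (11,G2,1), (14,G1,2.5), (14,G3,2.5), (15,G1,5), (15,G3,5), (15,G4,5), (18,G2,7), (19,G2,8), (21,G4,9), (22,G1,10.5), (22,G4,10.5), (23,G2,12), (25,G1,13), (26,G1,14), (29,G3,15), (30,G4,16), (31,G3,17)
Step 2: Sum ranks within each group.
R_1 = 45 (n_1 = 5)
R_2 = 28 (n_2 = 4)
R_3 = 39.5 (n_3 = 4)
R_4 = 40.5 (n_4 = 4)
Step 3: H = 12/(N(N+1)) * sum(R_i^2/n_i) - 3(N+1)
     = 12/(17*18) * (45^2/5 + 28^2/4 + 39.5^2/4 + 40.5^2/4) - 3*18
     = 0.039216 * 1401.12 - 54
     = 0.946078.
Step 4: Ties present; correction factor C = 1 - 36/(17^3 - 17) = 0.992647. Corrected H = 0.946078 / 0.992647 = 0.953086.
Step 5: Under H0, H ~ chi^2(3); p-value = 0.812602.
Step 6: alpha = 0.1. fail to reject H0.

H = 0.9531, df = 3, p = 0.812602, fail to reject H0.
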